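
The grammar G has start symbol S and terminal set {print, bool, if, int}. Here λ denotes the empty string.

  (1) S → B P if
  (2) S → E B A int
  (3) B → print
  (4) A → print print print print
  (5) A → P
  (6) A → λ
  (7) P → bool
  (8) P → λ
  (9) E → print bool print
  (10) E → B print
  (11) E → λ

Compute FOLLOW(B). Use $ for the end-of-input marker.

FIRST(B) = {print}
FIRST(P) = {λ, bool}
FIRST(A) = {λ, bool, print}  (via P)
FIRST(E) = {λ, print}  (via B print)
FIRST(S) = {print}  (via B P if, E B A int)
FOLLOW(S) includes $ since S is the start symbol.
FOLLOW(S): S appears on no right-hand side. Thus FOLLOW(S) = {$}.
FOLLOW(B): in S→B P if, B is followed by P if with FIRST {bool, if}; in S→E B A int, B is followed by A int with FIRST {bool, int, print}; in E→B print, B is followed by print with FIRST {print}. Thus FOLLOW(B) = {bool, if, int, print}.
FOLLOW(A): in S→E B A int, A is followed by int with FIRST {int}. Thus FOLLOW(A) = {int}.
FOLLOW(P): in S→B P if, P is followed by if with FIRST {if}; in A→P, the suffix after P is empty, so FOLLOW(P) ⊇ FOLLOW(A) = {int}. Thus FOLLOW(P) = {if, int}.
FOLLOW(E): in S→E B A int, E is followed by B A int with FIRST {print}. Thus FOLLOW(E) = {print}.

{bool, if, int, print}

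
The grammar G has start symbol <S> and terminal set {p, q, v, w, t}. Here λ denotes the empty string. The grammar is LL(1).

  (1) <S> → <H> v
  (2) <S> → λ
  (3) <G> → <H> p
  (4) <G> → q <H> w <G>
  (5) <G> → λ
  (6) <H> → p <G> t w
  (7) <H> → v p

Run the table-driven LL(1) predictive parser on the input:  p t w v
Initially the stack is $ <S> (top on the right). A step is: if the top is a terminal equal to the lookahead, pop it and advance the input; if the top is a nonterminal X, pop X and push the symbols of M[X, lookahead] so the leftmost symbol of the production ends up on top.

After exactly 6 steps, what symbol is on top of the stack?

     Stack          Input      Action
  1  $ <S>          p t w v $  expand <S> → <H> v
  2  $ v <H>        p t w v $  expand <H> → p <G> t w
  3  $ v w t <G> p  p t w v $  match p
  4  $ v w t <G>    t w v $    expand <G> → λ
  5  $ v w t        t w v $    match t
  6  $ v w          w v $      match w
Stack after step 6: $ v (top = v).

v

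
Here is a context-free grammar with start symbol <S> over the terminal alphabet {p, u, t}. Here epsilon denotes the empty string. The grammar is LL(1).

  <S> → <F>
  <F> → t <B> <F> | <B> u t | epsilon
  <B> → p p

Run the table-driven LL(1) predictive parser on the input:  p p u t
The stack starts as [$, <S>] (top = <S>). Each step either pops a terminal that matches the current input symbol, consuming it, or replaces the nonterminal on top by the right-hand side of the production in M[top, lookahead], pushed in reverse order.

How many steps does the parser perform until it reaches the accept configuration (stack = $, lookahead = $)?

step 1: stack=$ <S>  input=p p u t $  — expand <S> → <F>
step 2: stack=$ <F>  input=p p u t $  — expand <F> → <B> u t
step 3: stack=$ t u <B>  input=p p u t $  — expand <B> → p p
step 4: stack=$ t u p p  input=p p u t $  — match p
step 5: stack=$ t u p  input=p u t $  — match p
step 6: stack=$ t u  input=u t $  — match u
step 7: stack=$ t  input=t $  — match t
Accept reached after 7 steps.

7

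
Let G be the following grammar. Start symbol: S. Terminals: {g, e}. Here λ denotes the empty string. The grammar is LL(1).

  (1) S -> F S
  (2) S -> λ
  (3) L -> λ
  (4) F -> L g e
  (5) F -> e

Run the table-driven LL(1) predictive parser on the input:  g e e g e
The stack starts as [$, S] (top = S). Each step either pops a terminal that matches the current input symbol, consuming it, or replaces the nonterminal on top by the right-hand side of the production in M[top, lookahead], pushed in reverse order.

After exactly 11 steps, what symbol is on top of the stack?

      Stack      Input        Action
   1  $ S        g e e g e $  expand S -> F S
   2  $ S F      g e e g e $  expand F -> L g e
   3  $ S e g L  g e e g e $  expand L -> λ
   4  $ S e g    g e e g e $  match g
   5  $ S e      e e g e $    match e
   6  $ S        e g e $      expand S -> F S
   7  $ S F      e g e $      expand F -> e
   8  $ S e      e g e $      match e
   9  $ S        g e $        expand S -> F S
  10  $ S F      g e $        expand F -> L g e
  11  $ S e g L  g e $        expand L -> λ
Stack after step 11: $ S e g (top = g).

g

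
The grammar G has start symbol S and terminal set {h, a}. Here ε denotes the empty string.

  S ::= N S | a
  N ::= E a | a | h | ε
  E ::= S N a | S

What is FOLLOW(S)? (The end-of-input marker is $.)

{$, a, h}

FIRST(S) = {a, h}  (via N S)
FIRST(E) = {a, h}  (via S N a, S)
FIRST(N) = {ε, a, h}  (via E a)
FOLLOW(S) includes $ since S is the start symbol.
FOLLOW(N): in S::=N S, N is followed by S with FIRST {a, h}; in E::=S N a, N is followed by a with FIRST {a}. Thus FOLLOW(N) = {a, h}.
FOLLOW(E): in N::=E a, E is followed by a with FIRST {a}. Thus FOLLOW(E) = {a}.
FOLLOW(S): in S::=N S, the suffix after S is empty (adds nothing new); in E::=S N a, S is followed by N a with FIRST {a, h}; in E::=S, the suffix after S is empty, so FOLLOW(S) ⊇ FOLLOW(E) = {a}. Thus FOLLOW(S) = {$, a, h}.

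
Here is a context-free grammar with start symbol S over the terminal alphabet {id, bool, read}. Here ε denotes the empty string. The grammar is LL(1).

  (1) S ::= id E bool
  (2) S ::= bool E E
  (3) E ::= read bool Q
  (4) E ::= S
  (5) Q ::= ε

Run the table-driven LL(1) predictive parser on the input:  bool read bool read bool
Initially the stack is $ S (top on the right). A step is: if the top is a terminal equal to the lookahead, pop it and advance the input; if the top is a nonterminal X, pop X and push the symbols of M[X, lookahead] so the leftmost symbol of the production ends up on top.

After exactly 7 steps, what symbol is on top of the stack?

read

     Stack            Input                       Action
  1  $ S              bool read bool read bool $  expand S ::= bool E E
  2  $ E E bool       bool read bool read bool $  match bool
  3  $ E E            read bool read bool $       expand E ::= read bool Q
  4  $ E Q bool read  read bool read bool $       match read
  5  $ E Q bool       bool read bool $            match bool
  6  $ E Q            read bool $                 expand Q ::= ε
  7  $ E              read bool $                 expand E ::= read bool Q
Stack after step 7: $ Q bool read (top = read).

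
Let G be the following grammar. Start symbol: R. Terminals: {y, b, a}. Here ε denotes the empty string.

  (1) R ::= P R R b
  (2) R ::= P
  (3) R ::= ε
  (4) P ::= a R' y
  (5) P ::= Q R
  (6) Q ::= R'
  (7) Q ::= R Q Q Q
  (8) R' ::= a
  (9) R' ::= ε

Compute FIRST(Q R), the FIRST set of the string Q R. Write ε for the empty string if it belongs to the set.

{ε, a, b}

FIRST(R') = {ε, a}
FIRST(R) = {ε, a, b}  (via P R R b, P)
FIRST(Q) = {ε, a, b}  (via R', R Q Q Q)
FIRST(P) = {ε, a, b}  (via Q R)
FIRST(Q R): take FIRST of each symbol in turn, carrying on past any symbol whose FIRST contains ε; result {ε, a, b}.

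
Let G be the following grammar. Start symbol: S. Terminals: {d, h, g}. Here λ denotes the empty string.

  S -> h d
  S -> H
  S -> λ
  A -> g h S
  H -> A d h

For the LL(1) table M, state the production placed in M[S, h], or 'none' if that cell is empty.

FIRST(A) = {g}
FIRST(H) = {g}  (via A d h)
FIRST(S) = {λ, g, h}  (via H)
FOLLOW(S) includes $ since S is the start symbol.
FOLLOW(A): in H->A d h, A is followed by d h with FIRST {d}. Thus FOLLOW(A) = {d}.
FOLLOW(S): in A->g h S, the suffix after S is empty, so FOLLOW(S) ⊇ FOLLOW(A) = {d}. Thus FOLLOW(S) = {$, d}.
For S -> h d: FIRST(h d) = {h}, so it goes in M[S, t] for t ∈ {h}.
For S -> H: FIRST(H) = {g}, so it goes in M[S, t] for t ∈ {g}.
For S -> λ: FIRST(λ) = {λ}, so it goes in M[S, t] for t ∈ {}; since λ ∈ FIRST, also for every t ∈ FOLLOW(S) = {$, d}.

S -> h d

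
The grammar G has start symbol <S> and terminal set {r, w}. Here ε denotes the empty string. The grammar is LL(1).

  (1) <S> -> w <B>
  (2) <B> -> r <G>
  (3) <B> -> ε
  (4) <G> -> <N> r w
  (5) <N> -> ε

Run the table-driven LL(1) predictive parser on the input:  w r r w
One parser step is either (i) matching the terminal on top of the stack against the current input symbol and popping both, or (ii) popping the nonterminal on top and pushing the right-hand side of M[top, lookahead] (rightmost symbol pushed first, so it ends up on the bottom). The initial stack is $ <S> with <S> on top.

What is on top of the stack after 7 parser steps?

w

step 1: stack=$ <S>  input=w r r w $  — expand <S> -> w <B>
step 2: stack=$ <B> w  input=w r r w $  — match w
step 3: stack=$ <B>  input=r r w $  — expand <B> -> r <G>
step 4: stack=$ <G> r  input=r r w $  — match r
step 5: stack=$ <G>  input=r w $  — expand <G> -> <N> r w
step 6: stack=$ w r <N>  input=r w $  — expand <N> -> ε
step 7: stack=$ w r  input=r w $  — match r
Stack after step 7: $ w (top = w).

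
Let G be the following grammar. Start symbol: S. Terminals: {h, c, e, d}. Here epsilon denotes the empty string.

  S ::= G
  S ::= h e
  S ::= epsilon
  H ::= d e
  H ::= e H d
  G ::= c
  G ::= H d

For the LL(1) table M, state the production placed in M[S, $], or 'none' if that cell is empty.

FIRST(H): from H::=d e we get {d}; from H::=e H d we get {e}. So FIRST(H) = {d, e}.
FIRST(G): from G::=c we get {c}; from G::=H d we get {d, e}. So FIRST(G) = {c, d, e}.
FIRST(S): from S::=G we get {c, d, e}; from S::=h e we get {h}; from S::=epsilon we get {epsilon}. So FIRST(S) = {epsilon, c, d, e, h}.
FOLLOW(S) includes $ since S is the start symbol.
FOLLOW(S): S appears on no right-hand side. Thus FOLLOW(S) = {$}.
For S ::= G: FIRST(G) = {c, d, e}, so it goes in M[S, t] for t ∈ {c, d, e}.
For S ::= h e: FIRST(h e) = {h}, so it goes in M[S, t] for t ∈ {h}.
For S ::= epsilon: FIRST(epsilon) = {epsilon}, so it goes in M[S, t] for t ∈ {}; since epsilon ∈ FIRST, also for every t ∈ FOLLOW(S) = {$}.

S ::= epsilon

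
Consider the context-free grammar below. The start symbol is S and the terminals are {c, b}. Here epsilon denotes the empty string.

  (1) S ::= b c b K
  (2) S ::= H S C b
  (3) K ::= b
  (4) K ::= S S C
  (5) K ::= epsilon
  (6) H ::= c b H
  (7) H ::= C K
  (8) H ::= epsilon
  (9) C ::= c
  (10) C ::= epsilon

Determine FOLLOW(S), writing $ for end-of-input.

{$, b, c}

FIRST(C): from C::=c we get {c}; from C::=epsilon we get {epsilon}. So FIRST(C) = {epsilon, c}.
FIRST(S): from S::=b c b K we get {b}; from S::=H S C b we get {b, c}. So FIRST(S) = {b, c}.
FIRST(K): from K::=b we get {b}; from K::=S S C we get {b, c}; from K::=epsilon we get {epsilon}. So FIRST(K) = {epsilon, b, c}.
FIRST(H): from H::=c b H we get {c}; from H::=C K we get {epsilon, b, c}; from H::=epsilon we get {epsilon}. So FIRST(H) = {epsilon, b, c}.
FOLLOW(S) includes $ since S is the start symbol.
FOLLOW(H): in S::=H S C b, H is followed by S C b with FIRST {b, c}; in H::=c b H, the suffix after H is empty (adds nothing new). Thus FOLLOW(H) = {b, c}.
FOLLOW(S): in S::=H S C b, S is followed by C b with FIRST {b, c}; in K::=S S C (occurrence 1), S is followed by S C with FIRST {b, c}; in K::=S S C (occurrence 2), S is followed by C with FIRST {epsilon, c}; in K::=S S C (occurrence 2), the suffix after S is nullable, so FOLLOW(S) ⊇ FOLLOW(K) = {$, b, c}. Thus FOLLOW(S) = {$, b, c}.
FOLLOW(K): in S::=b c b K, the suffix after K is empty, so FOLLOW(K) ⊇ FOLLOW(S) = {$, b, c}; in H::=C K, the suffix after K is empty, so FOLLOW(K) ⊇ FOLLOW(H) = {b, c}. Thus FOLLOW(K) = {$, b, c}.
FOLLOW(C): in S::=H S C b, C is followed by b with FIRST {b}; in K::=S S C, the suffix after C is empty, so FOLLOW(C) ⊇ FOLLOW(K) = {$, b, c}; in H::=C K, C is followed by K with FIRST {epsilon, b, c}; in H::=C K, the suffix after C is nullable, so FOLLOW(C) ⊇ FOLLOW(H) = {b, c}. Thus FOLLOW(C) = {$, b, c}.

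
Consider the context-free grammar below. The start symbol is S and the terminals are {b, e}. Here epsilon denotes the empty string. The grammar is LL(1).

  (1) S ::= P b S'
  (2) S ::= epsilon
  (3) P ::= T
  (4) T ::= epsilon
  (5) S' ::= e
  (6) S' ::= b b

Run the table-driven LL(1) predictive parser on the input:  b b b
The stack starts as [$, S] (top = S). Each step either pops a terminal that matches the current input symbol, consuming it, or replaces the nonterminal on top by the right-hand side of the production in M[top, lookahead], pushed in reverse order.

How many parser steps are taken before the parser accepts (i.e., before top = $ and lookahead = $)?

     Stack     Input    Action
  1  $ S       b b b $  expand S ::= P b S'
  2  $ S' b P  b b b $  expand P ::= T
  3  $ S' b T  b b b $  expand T ::= epsilon
  4  $ S' b    b b b $  match b
  5  $ S'      b b $    expand S' ::= b b
  6  $ b b     b b $    match b
  7  $ b       b $      match b
Accept reached after 7 steps.

7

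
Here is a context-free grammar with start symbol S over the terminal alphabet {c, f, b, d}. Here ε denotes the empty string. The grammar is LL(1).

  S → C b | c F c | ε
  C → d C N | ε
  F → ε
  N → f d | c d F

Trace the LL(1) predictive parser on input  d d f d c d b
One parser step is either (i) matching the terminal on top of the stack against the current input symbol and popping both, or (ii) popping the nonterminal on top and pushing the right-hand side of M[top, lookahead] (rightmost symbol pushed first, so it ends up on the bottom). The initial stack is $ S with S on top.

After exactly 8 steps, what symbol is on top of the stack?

d

     Stack        Input            Action
  1  $ S          d d f d c d b $  expand S → C b
  2  $ b C        d d f d c d b $  expand C → d C N
  3  $ b N C d    d d f d c d b $  match d
  4  $ b N C      d f d c d b $    expand C → d C N
  5  $ b N N C d  d f d c d b $    match d
  6  $ b N N C    f d c d b $      expand C → ε
  7  $ b N N      f d c d b $      expand N → f d
  8  $ b N d f    f d c d b $      match f
Stack after step 8: $ b N d (top = d).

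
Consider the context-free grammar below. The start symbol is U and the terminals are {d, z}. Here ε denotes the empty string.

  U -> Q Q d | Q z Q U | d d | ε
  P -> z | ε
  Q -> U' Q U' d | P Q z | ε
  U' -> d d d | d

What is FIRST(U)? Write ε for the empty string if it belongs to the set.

FIRST(P): from P->z we get {z}; from P->ε we get {ε}. So FIRST(P) = {ε, z}.
FIRST(U'): from U'->d d d we get {d}; from U'->d we get {d}. So FIRST(U') = {d}.
FIRST(Q): from Q->U' Q U' d we get {d}; from Q->P Q z we get {d, z}; from Q->ε we get {ε}. So FIRST(Q) = {ε, d, z}.
FIRST(U): from U->Q Q d we get {d, z}; from U->Q z Q U we get {d, z}; from U->d d we get {d}; from U->ε we get {ε}. So FIRST(U) = {ε, d, z}.

{ε, d, z}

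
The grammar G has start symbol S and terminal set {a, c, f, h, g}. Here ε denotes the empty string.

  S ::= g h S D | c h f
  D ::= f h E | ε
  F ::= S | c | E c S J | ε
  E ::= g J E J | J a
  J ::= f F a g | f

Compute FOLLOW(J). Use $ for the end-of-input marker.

FIRST(S): from S::=g h S D we get {g}; from S::=c h f we get {c}. So FIRST(S) = {c, g}.
FIRST(D): from D::=f h E we get {f}; from D::=ε we get {ε}. So FIRST(D) = {ε, f}.
FIRST(J): from J::=f F a g we get {f}; from J::=f we get {f}. So FIRST(J) = {f}.
FIRST(E): from E::=g J E J we get {g}; from E::=J a we get {f}. So FIRST(E) = {f, g}.
FIRST(F): from F::=S we get {c, g}; from F::=c we get {c}; from F::=E c S J we get {f, g}; from F::=ε we get {ε}. So FIRST(F) = {ε, c, f, g}.
FOLLOW(S) includes $ since S is the start symbol.
FOLLOW(F): in J::=f F a g, F is followed by a g with FIRST {a}. Thus FOLLOW(F) = {a}.
FOLLOW(S): in S::=g h S D, S is followed by D with FIRST {ε, f}; in S::=g h S D, the suffix after S is nullable (adds nothing new); in F::=S, the suffix after S is empty, so FOLLOW(S) ⊇ FOLLOW(F) = {a}; in F::=E c S J, S is followed by J with FIRST {f}. Thus FOLLOW(S) = {$, a, f}.
FOLLOW(D): in S::=g h S D, the suffix after D is empty, so FOLLOW(D) ⊇ FOLLOW(S) = {$, a, f}. Thus FOLLOW(D) = {$, a, f}.
FOLLOW(E): in D::=f h E, the suffix after E is empty, so FOLLOW(E) ⊇ FOLLOW(D) = {$, a, f}; in F::=E c S J, E is followed by c S J with FIRST {c}; in E::=g J E J, E is followed by J with FIRST {f}. Thus FOLLOW(E) = {$, a, c, f}.
FOLLOW(J): in F::=E c S J, the suffix after J is empty, so FOLLOW(J) ⊇ FOLLOW(F) = {a}; in E::=g J E J (occurrence 1), J is followed by E J with FIRST {f, g}; in E::=g J E J (occurrence 2), the suffix after J is empty, so FOLLOW(J) ⊇ FOLLOW(E) = {$, a, c, f}; in E::=J a, J is followed by a with FIRST {a}. Thus FOLLOW(J) = {$, a, c, f, g}.

{$, a, c, f, g}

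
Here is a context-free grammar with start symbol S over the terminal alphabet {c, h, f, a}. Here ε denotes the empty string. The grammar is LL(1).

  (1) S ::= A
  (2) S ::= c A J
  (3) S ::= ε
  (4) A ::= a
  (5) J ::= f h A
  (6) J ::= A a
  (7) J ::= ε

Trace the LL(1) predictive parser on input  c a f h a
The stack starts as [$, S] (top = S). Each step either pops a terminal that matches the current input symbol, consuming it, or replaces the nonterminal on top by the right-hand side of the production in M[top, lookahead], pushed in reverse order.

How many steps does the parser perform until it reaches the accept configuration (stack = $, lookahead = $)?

step 1: stack=$ S  input=c a f h a $  — expand S ::= c A J
step 2: stack=$ J A c  input=c a f h a $  — match c
step 3: stack=$ J A  input=a f h a $  — expand A ::= a
step 4: stack=$ J a  input=a f h a $  — match a
step 5: stack=$ J  input=f h a $  — expand J ::= f h A
step 6: stack=$ A h f  input=f h a $  — match f
step 7: stack=$ A h  input=h a $  — match h
step 8: stack=$ A  input=a $  — expand A ::= a
step 9: stack=$ a  input=a $  — match a
Accept reached after 9 steps.

9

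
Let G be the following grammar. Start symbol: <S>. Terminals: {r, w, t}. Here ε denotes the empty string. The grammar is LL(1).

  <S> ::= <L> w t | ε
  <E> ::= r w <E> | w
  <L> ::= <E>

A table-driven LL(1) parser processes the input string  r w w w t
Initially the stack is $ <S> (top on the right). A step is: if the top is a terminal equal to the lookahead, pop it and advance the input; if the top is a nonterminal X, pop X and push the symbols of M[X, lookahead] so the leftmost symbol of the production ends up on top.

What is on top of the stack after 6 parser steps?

w

     Stack          Input        Action
  1  $ <S>          r w w w t $  expand <S> ::= <L> w t
  2  $ t w <L>      r w w w t $  expand <L> ::= <E>
  3  $ t w <E>      r w w w t $  expand <E> ::= r w <E>
  4  $ t w <E> w r  r w w w t $  match r
  5  $ t w <E> w    w w w t $    match w
  6  $ t w <E>      w w t $      expand <E> ::= w
Stack after step 6: $ t w w (top = w).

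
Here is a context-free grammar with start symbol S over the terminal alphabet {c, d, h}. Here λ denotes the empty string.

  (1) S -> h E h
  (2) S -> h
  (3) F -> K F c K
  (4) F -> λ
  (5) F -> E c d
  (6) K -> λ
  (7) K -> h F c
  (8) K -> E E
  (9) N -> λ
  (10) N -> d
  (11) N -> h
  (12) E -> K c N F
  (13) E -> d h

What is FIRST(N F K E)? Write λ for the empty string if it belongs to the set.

{c, d, h}

FIRST(S) = {h}
FIRST(N) = {λ, d, h}
FIRST(F) = {λ, c, d, h}  (via K F c K, E c d)
FIRST(K) = {λ, c, d, h}  (via E E)
FIRST(E) = {c, d, h}  (via K c N F)
FIRST(N F K E): take FIRST of each symbol in turn, carrying on past any symbol whose FIRST contains λ; result {c, d, h}.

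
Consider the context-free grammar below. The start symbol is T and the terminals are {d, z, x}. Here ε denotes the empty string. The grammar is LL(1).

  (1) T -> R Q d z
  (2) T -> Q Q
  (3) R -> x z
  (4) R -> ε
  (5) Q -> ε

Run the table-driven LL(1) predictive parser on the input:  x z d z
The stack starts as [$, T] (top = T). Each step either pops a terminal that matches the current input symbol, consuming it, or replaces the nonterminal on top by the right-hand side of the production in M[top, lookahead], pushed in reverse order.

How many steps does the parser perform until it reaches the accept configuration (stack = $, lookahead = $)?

7

step 1: stack=$ T  input=x z d z $  — expand T -> R Q d z
step 2: stack=$ z d Q R  input=x z d z $  — expand R -> x z
step 3: stack=$ z d Q z x  input=x z d z $  — match x
step 4: stack=$ z d Q z  input=z d z $  — match z
step 5: stack=$ z d Q  input=d z $  — expand Q -> ε
step 6: stack=$ z d  input=d z $  — match d
step 7: stack=$ z  input=z $  — match z
Accept reached after 7 steps.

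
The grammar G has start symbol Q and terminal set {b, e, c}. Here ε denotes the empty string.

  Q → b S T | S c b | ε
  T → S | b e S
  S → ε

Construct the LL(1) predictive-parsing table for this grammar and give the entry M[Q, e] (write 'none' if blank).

none

FIRST(S) = {ε}
FIRST(Q) = {ε, b, c}  (via S c b)
FIRST(T) = {ε, b}  (via S)
FOLLOW(Q) includes $ since Q is the start symbol.
FOLLOW(Q): Q appears on no right-hand side. Thus FOLLOW(Q) = {$}.
For Q → b S T: FIRST(b S T) = {b}, so it goes in M[Q, t] for t ∈ {b}.
For Q → S c b: FIRST(S c b) = {c}, so it goes in M[Q, t] for t ∈ {c}.
For Q → ε: FIRST(ε) = {ε}, so it goes in M[Q, t] for t ∈ {}; since ε ∈ FIRST, also for every t ∈ FOLLOW(Q) = {$}.
None of these place a production in M[Q, e].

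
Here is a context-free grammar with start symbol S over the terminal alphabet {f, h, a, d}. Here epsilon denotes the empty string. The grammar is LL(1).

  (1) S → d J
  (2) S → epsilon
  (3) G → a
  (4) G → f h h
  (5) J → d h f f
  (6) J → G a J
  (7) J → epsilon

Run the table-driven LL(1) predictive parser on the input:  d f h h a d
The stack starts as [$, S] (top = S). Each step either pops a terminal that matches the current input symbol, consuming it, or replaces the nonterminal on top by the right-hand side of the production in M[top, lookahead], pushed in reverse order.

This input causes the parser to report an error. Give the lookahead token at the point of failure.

$

step 1: stack=$ S  input=d f h h a d $  — expand S → d J
step 2: stack=$ J d  input=d f h h a d $  — match d
step 3: stack=$ J  input=f h h a d $  — expand J → G a J
step 4: stack=$ J a G  input=f h h a d $  — expand G → f h h
step 5: stack=$ J a h h f  input=f h h a d $  — match f
step 6: stack=$ J a h h  input=h h a d $  — match h
step 7: stack=$ J a h  input=h a d $  — match h
step 8: stack=$ J a  input=a d $  — match a
step 9: stack=$ J  input=d $  — expand J → d h f f
step 10: stack=$ f f h d  input=d $  — match d
step 11: stack=$ f f h  input=$  — error: top is terminal h but lookahead is $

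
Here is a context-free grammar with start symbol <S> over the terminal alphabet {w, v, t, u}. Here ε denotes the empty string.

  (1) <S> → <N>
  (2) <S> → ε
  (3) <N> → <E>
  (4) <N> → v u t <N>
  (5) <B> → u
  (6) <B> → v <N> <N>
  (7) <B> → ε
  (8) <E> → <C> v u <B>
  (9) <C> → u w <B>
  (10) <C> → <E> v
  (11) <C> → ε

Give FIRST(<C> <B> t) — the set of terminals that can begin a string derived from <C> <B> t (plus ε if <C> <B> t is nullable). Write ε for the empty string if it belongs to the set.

{t, u, v}

FIRST(<B>): from <B>→u we get {u}; from <B>→v <N> <N> we get {v}; from <B>→ε we get {ε}. So FIRST(<B>) = {ε, u, v}.
FIRST(<S>): from <S>→<N> we get {u, v}; from <S>→ε we get {ε}. So FIRST(<S>) = {ε, u, v}.
FIRST(<N>): from <N>→<E> we get {u, v}; from <N>→v u t <N> we get {v}. So FIRST(<N>) = {u, v}.
FIRST(<E>): from <E>→<C> v u <B> we get {u, v}. So FIRST(<E>) = {u, v}.
FIRST(<C>): from <C>→u w <B> we get {u}; from <C>→<E> v we get {u, v}; from <C>→ε we get {ε}. So FIRST(<C>) = {ε, u, v}.
FIRST(<C> <B> t): take FIRST of each symbol in turn, carrying on past any symbol whose FIRST contains ε; result {t, u, v}.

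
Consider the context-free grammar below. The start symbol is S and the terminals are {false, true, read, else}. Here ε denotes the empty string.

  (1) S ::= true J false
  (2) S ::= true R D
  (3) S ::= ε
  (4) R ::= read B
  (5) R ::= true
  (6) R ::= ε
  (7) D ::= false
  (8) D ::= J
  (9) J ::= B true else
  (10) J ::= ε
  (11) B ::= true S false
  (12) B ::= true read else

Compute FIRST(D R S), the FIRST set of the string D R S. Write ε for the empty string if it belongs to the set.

FIRST(S) = {ε, true}
FIRST(R) = {ε, read, true}
FIRST(B) = {true}
FIRST(J) = {ε, true}  (via B true else)
FIRST(D) = {ε, false, true}  (via J)
FIRST(D R S): take FIRST of each symbol in turn, carrying on past any symbol whose FIRST contains ε; result {ε, false, read, true}.

{ε, false, read, true}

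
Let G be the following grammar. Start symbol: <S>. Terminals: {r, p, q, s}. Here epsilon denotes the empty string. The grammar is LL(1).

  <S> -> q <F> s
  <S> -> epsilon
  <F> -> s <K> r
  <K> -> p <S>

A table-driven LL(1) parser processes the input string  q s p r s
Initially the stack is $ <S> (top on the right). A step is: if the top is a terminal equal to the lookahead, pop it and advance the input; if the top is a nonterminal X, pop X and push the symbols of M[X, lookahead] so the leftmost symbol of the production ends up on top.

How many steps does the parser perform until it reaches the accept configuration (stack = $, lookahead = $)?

9

step 1: stack=$ <S>  input=q s p r s $  — expand <S> -> q <F> s
step 2: stack=$ s <F> q  input=q s p r s $  — match q
step 3: stack=$ s <F>  input=s p r s $  — expand <F> -> s <K> r
step 4: stack=$ s r <K> s  input=s p r s $  — match s
step 5: stack=$ s r <K>  input=p r s $  — expand <K> -> p <S>
step 6: stack=$ s r <S> p  input=p r s $  — match p
step 7: stack=$ s r <S>  input=r s $  — expand <S> -> epsilon
step 8: stack=$ s r  input=r s $  — match r
step 9: stack=$ s  input=s $  — match s
Accept reached after 9 steps.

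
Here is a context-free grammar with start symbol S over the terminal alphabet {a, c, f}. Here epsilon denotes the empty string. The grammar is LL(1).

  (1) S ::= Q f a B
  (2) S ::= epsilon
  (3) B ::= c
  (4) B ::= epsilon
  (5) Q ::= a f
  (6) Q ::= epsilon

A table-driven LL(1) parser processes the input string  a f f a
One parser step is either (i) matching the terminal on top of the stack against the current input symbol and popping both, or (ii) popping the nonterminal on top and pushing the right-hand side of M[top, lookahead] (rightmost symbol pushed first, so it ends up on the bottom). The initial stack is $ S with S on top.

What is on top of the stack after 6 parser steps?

     Stack        Input      Action
  1  $ S          a f f a $  expand S ::= Q f a B
  2  $ B a f Q    a f f a $  expand Q ::= a f
  3  $ B a f f a  a f f a $  match a
  4  $ B a f f    f f a $    match f
  5  $ B a f      f a $      match f
  6  $ B a        a $        match a
Stack after step 6: $ B (top = B).

B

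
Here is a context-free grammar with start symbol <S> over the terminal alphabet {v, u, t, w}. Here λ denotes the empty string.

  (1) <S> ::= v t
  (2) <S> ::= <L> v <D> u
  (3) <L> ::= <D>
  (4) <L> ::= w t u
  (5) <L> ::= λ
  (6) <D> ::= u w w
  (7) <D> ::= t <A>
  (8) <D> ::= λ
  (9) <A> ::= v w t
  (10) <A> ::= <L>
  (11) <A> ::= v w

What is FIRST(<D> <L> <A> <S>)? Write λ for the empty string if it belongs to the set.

FIRST(<D>) = {λ, t, u}
FIRST(<L>) = {λ, t, u, w}  (via <D>)
FIRST(<S>) = {t, u, v, w}  (via <L> v <D> u)
FIRST(<A>) = {λ, t, u, v, w}  (via <L>)
FIRST(<D> <L> <A> <S>): take FIRST of each symbol in turn, carrying on past any symbol whose FIRST contains λ; result {t, u, v, w}.

{t, u, v, w}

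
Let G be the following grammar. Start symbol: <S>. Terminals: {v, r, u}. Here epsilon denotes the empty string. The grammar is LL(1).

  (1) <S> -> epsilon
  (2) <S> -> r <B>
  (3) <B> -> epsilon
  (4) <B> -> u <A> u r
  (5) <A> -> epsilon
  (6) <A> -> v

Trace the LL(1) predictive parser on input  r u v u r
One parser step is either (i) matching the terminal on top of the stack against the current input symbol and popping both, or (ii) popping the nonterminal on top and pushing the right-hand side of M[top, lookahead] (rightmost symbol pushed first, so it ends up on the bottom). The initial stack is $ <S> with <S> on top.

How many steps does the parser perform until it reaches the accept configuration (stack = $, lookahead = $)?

8

step 1: stack=$ <S>  input=r u v u r $  — expand <S> -> r <B>
step 2: stack=$ <B> r  input=r u v u r $  — match r
step 3: stack=$ <B>  input=u v u r $  — expand <B> -> u <A> u r
step 4: stack=$ r u <A> u  input=u v u r $  — match u
step 5: stack=$ r u <A>  input=v u r $  — expand <A> -> v
step 6: stack=$ r u v  input=v u r $  — match v
step 7: stack=$ r u  input=u r $  — match u
step 8: stack=$ r  input=r $  — match r
Accept reached after 8 steps.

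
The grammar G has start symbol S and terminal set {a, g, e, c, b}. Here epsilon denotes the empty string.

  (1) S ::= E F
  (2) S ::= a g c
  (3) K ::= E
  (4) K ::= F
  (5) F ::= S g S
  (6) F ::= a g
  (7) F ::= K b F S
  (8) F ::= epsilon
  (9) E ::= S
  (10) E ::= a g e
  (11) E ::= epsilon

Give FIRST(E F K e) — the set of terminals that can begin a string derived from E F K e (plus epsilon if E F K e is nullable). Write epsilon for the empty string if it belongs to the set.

{a, b, e, g}

FIRST(S) = {epsilon, a, b, g}  (via E F)
FIRST(E) = {epsilon, a, b, g}  (via S)
FIRST(K) = {epsilon, a, b, g}  (via E, F)
FIRST(F) = {epsilon, a, b, g}  (via S g S, K b F S)
FIRST(E F K e): take FIRST of each symbol in turn, carrying on past any symbol whose FIRST contains epsilon; result {a, b, e, g}.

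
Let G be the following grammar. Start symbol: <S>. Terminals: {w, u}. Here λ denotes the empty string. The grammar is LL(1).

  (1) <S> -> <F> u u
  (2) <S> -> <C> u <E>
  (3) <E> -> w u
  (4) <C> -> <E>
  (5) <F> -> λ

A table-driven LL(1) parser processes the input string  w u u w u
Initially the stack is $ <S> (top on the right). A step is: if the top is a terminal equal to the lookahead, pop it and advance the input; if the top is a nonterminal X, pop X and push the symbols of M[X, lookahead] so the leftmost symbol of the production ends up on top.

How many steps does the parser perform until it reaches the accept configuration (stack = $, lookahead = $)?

step 1: stack=$ <S>  input=w u u w u $  — expand <S> -> <C> u <E>
step 2: stack=$ <E> u <C>  input=w u u w u $  — expand <C> -> <E>
step 3: stack=$ <E> u <E>  input=w u u w u $  — expand <E> -> w u
step 4: stack=$ <E> u u w  input=w u u w u $  — match w
step 5: stack=$ <E> u u  input=u u w u $  — match u
step 6: stack=$ <E> u  input=u w u $  — match u
step 7: stack=$ <E>  input=w u $  — expand <E> -> w u
step 8: stack=$ u w  input=w u $  — match w
step 9: stack=$ u  input=u $  — match u
Accept reached after 9 steps.

9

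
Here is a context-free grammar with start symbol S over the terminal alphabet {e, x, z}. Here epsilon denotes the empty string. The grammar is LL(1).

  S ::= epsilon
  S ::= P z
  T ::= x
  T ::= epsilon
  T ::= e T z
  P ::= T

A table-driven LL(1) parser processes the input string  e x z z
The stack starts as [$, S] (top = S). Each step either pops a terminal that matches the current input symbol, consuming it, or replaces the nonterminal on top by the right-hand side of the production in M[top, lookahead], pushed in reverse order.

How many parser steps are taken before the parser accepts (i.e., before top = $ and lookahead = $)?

8

     Stack      Input      Action
  1  $ S        e x z z $  expand S ::= P z
  2  $ z P      e x z z $  expand P ::= T
  3  $ z T      e x z z $  expand T ::= e T z
  4  $ z z T e  e x z z $  match e
  5  $ z z T    x z z $    expand T ::= x
  6  $ z z x    x z z $    match x
  7  $ z z      z z $      match z
  8  $ z        z $        match z
Accept reached after 8 steps.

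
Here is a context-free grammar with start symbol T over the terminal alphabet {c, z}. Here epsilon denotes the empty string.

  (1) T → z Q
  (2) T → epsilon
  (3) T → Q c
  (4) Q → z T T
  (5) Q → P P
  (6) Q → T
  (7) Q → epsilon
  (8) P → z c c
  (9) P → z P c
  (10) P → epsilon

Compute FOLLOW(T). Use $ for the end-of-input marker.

FIRST(P) = {epsilon, z}
FIRST(T) = {epsilon, c, z}  (via Q c)
FIRST(Q) = {epsilon, c, z}  (via P P, T)
FOLLOW(T) includes $ since T is the start symbol.
FOLLOW(T): in Q→z T T (occurrence 1), T is followed by T with FIRST {epsilon, c, z}; in Q→z T T (occurrence 1), the suffix after T is nullable, so FOLLOW(T) ⊇ FOLLOW(Q) = {$, c, z}; in Q→z T T (occurrence 2), the suffix after T is empty, so FOLLOW(T) ⊇ FOLLOW(Q) = {$, c, z}; in Q→T, the suffix after T is empty, so FOLLOW(T) ⊇ FOLLOW(Q) = {$, c, z}. Thus FOLLOW(T) = {$, c, z}.
FOLLOW(Q): in T→z Q, the suffix after Q is empty, so FOLLOW(Q) ⊇ FOLLOW(T) = {$, c, z}; in T→Q c, Q is followed by c with FIRST {c}. Thus FOLLOW(Q) = {$, c, z}.
FOLLOW(P): in Q→P P (occurrence 1), P is followed by P with FIRST {epsilon, z}; in Q→P P (occurrence 1), the suffix after P is nullable, so FOLLOW(P) ⊇ FOLLOW(Q) = {$, c, z}; in Q→P P (occurrence 2), the suffix after P is empty, so FOLLOW(P) ⊇ FOLLOW(Q) = {$, c, z}; in P→z P c, P is followed by c with FIRST {c}. Thus FOLLOW(P) = {$, c, z}.

{$, c, z}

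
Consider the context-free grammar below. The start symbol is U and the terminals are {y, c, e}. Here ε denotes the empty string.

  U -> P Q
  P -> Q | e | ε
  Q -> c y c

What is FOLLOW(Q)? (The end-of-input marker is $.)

{$, c}

FIRST(Q) = {c}
FIRST(P) = {ε, c, e}  (via Q)
FIRST(U) = {c, e}  (via P Q)
FOLLOW(U) includes $ since U is the start symbol.
FOLLOW(U): U appears on no right-hand side. Thus FOLLOW(U) = {$}.
FOLLOW(P): in U->P Q, P is followed by Q with FIRST {c}. Thus FOLLOW(P) = {c}.
FOLLOW(Q): in U->P Q, the suffix after Q is empty, so FOLLOW(Q) ⊇ FOLLOW(U) = {$}; in P->Q, the suffix after Q is empty, so FOLLOW(Q) ⊇ FOLLOW(P) = {c}. Thus FOLLOW(Q) = {$, c}.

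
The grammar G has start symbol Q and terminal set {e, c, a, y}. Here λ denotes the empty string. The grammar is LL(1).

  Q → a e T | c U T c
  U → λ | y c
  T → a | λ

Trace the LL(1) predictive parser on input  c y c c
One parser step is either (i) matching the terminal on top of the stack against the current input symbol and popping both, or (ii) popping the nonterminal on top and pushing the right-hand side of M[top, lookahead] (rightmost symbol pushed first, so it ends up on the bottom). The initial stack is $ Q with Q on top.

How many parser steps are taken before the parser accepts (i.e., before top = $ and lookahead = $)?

step 1: stack=$ Q  input=c y c c $  — expand Q → c U T c
step 2: stack=$ c T U c  input=c y c c $  — match c
step 3: stack=$ c T U  input=y c c $  — expand U → y c
step 4: stack=$ c T c y  input=y c c $  — match y
step 5: stack=$ c T c  input=c c $  — match c
step 6: stack=$ c T  input=c $  — expand T → λ
step 7: stack=$ c  input=c $  — match c
Accept reached after 7 steps.

7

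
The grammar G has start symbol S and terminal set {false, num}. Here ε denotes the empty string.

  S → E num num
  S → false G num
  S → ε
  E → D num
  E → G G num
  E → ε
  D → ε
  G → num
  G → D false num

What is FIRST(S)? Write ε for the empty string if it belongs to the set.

{ε, false, num}

FIRST(D) = {ε}
FIRST(G) = {false, num}  (via D false num)
FIRST(E) = {ε, false, num}  (via D num, G G num)
FIRST(S) = {ε, false, num}  (via E num num)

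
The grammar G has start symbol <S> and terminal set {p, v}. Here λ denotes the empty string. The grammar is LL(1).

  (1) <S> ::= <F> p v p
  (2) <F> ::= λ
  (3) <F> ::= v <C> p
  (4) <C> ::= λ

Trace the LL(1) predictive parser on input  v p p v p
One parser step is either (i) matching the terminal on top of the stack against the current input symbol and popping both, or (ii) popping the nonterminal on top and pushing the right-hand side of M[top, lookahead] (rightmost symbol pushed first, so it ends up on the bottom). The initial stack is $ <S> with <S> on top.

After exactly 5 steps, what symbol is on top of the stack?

p

step 1: stack=$ <S>  input=v p p v p $  — expand <S> ::= <F> p v p
step 2: stack=$ p v p <F>  input=v p p v p $  — expand <F> ::= v <C> p
step 3: stack=$ p v p p <C> v  input=v p p v p $  — match v
step 4: stack=$ p v p p <C>  input=p p v p $  — expand <C> ::= λ
step 5: stack=$ p v p p  input=p p v p $  — match p
Stack after step 5: $ p v p (top = p).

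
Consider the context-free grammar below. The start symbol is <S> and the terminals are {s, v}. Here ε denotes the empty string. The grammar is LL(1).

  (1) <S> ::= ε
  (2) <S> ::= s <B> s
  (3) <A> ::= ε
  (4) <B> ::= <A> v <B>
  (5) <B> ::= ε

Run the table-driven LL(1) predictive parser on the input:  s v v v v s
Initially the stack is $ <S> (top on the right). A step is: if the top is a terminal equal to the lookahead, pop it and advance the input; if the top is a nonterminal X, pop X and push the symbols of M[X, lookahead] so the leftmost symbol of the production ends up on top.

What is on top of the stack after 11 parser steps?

<B>

      Stack          Input          Action
   1  $ <S>          s v v v v s $  expand <S> ::= s <B> s
   2  $ s <B> s      s v v v v s $  match s
   3  $ s <B>        v v v v s $    expand <B> ::= <A> v <B>
   4  $ s <B> v <A>  v v v v s $    expand <A> ::= ε
   5  $ s <B> v      v v v v s $    match v
   6  $ s <B>        v v v s $      expand <B> ::= <A> v <B>
   7  $ s <B> v <A>  v v v s $      expand <A> ::= ε
   8  $ s <B> v      v v v s $      match v
   9  $ s <B>        v v s $        expand <B> ::= <A> v <B>
  10  $ s <B> v <A>  v v s $        expand <A> ::= ε
  11  $ s <B> v      v v s $        match v
Stack after step 11: $ s <B> (top = <B>).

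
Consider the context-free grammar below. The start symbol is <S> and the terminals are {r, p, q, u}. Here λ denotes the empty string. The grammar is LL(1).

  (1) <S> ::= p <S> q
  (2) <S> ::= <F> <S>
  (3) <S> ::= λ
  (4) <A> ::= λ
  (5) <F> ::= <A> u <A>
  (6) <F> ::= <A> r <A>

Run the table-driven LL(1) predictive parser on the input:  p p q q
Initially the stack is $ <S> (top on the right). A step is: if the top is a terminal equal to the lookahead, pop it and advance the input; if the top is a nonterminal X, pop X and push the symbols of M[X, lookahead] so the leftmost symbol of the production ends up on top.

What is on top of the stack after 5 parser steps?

q

     Stack        Input      Action
  1  $ <S>        p p q q $  expand <S> ::= p <S> q
  2  $ q <S> p    p p q q $  match p
  3  $ q <S>      p q q $    expand <S> ::= p <S> q
  4  $ q q <S> p  p q q $    match p
  5  $ q q <S>    q q $      expand <S> ::= λ
Stack after step 5: $ q q (top = q).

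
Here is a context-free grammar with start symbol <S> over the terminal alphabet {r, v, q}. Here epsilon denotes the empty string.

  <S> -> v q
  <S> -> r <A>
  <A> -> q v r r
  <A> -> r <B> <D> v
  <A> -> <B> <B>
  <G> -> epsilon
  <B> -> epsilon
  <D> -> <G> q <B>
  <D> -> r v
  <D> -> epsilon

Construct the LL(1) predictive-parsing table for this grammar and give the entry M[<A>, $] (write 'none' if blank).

<A> -> <B> <B>

FIRST(<S>): from <S>->v q we get {v}; from <S>->r <A> we get {r}. So FIRST(<S>) = {r, v}.
FIRST(<G>): from <G>->epsilon we get {epsilon}. So FIRST(<G>) = {epsilon}.
FIRST(<B>): from <B>->epsilon we get {epsilon}. So FIRST(<B>) = {epsilon}.
FIRST(<A>): from <A>->q v r r we get {q}; from <A>->r <B> <D> v we get {r}; from <A>-><B> <B> we get {epsilon}. So FIRST(<A>) = {epsilon, q, r}.
FIRST(<D>): from <D>-><G> q <B> we get {q}; from <D>->r v we get {r}; from <D>->epsilon we get {epsilon}. So FIRST(<D>) = {epsilon, q, r}.
FOLLOW(<S>) includes $ since <S> is the start symbol.
FOLLOW(<S>): <S> appears on no right-hand side. Thus FOLLOW(<S>) = {$}.
FOLLOW(<A>): in <S>->r <A>, the suffix after <A> is empty, so FOLLOW(<A>) ⊇ FOLLOW(<S>) = {$}. Thus FOLLOW(<A>) = {$}.
For <A> -> q v r r: FIRST(q v r r) = {q}, so it goes in M[<A>, t] for t ∈ {q}.
For <A> -> r <B> <D> v: FIRST(r <B> <D> v) = {r}, so it goes in M[<A>, t] for t ∈ {r}.
For <A> -> <B> <B>: FIRST(<B> <B>) = {epsilon}, so it goes in M[<A>, t] for t ∈ {}; since epsilon ∈ FIRST, also for every t ∈ FOLLOW(<A>) = {$}.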